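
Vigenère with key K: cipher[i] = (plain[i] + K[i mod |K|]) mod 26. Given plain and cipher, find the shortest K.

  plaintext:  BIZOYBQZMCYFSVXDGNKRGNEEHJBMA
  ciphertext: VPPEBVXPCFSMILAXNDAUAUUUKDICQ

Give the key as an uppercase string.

UHQQD

  i= 0: V-B = 20 → U
  i= 1: P-I =  7 → H
  i= 2: P-Z = 16 → Q
  i= 3: E-O = 16 → Q
  i= 4: B-Y =  3 → D
  i= 5: V-B = 20 → U
  i= 6: X-Q =  7 → H
  i= 7: P-Z = 16 → Q
  i= 8: C-M = 16 → Q
  i= 9: F-C =  3 → D
  i=10: S-Y = 20 → U
  i=11: M-F =  7 → H
  i=12: I-S = 16 → Q
  i=13: L-V = 16 → Q
  i=14: A-X =  3 → D
  i=15: X-D = 20 → U
  i=16: N-G =  7 → H
  i=17: D-N = 16 → Q
  i=18: A-K = 16 → Q
  i=19: U-R =  3 → D
  i=20: A-G = 20 → U
  i=21: U-N =  7 → H
  i=22: U-E = 16 → Q
  i=23: U-E = 16 → Q
  i=24: K-H =  3 → D
  i=25: D-J = 20 → U
  i=26: I-B =  7 → H
  i=27: C-M = 16 → Q
  i=28: Q-A = 16 → Q
  shifts repeat with period 5: UHQQD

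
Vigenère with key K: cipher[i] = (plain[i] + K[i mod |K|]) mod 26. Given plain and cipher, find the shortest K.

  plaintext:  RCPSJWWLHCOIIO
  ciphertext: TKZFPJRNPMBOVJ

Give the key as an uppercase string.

CIKNGNV

  i= 0: T-R =  2 → C
  i= 1: K-C =  8 → I
  i= 2: Z-P = 10 → K
  i= 3: F-S = 13 → N
  i= 4: P-J =  6 → G
  i= 5: J-W = 13 → N
  i= 6: R-W = 21 → V
  i= 7: N-L =  2 → C
  i= 8: P-H =  8 → I
  i= 9: M-C = 10 → K
  i=10: B-O = 13 → N
  i=11: O-I =  6 → G
  i=12: V-I = 13 → N
  i=13: J-O = 21 → V
  shifts repeat with period 7: CIKNGNV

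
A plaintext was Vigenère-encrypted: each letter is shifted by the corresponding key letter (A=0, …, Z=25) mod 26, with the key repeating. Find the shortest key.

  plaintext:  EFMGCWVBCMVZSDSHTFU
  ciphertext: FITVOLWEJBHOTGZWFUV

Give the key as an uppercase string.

BDHPMP

  i= 0: F-E =  1 → B
  i= 1: I-F =  3 → D
  i= 2: T-M =  7 → H
  i= 3: V-G = 15 → P
  i= 4: O-C = 12 → M
  i= 5: L-W = 15 → P
  i= 6: W-V =  1 → B
  i= 7: E-B =  3 → D
  i= 8: J-C =  7 → H
  i= 9: B-M = 15 → P
  i=10: H-V = 12 → M
  i=11: O-Z = 15 → P
  i=12: T-S =  1 → B
  i=13: G-D =  3 → D
  i=14: Z-S =  7 → H
  i=15: W-H = 15 → P
  i=16: F-T = 12 → M
  i=17: U-F = 15 → P
  i=18: V-U =  1 → B
  shifts repeat with period 6: BDHPMP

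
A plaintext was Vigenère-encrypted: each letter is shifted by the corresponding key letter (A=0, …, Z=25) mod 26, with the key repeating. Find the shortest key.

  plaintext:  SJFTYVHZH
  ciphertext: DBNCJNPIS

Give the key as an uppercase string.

  i= 0: D-S = 11 → L
  i= 1: B-J = 18 → S
  i= 2: N-F =  8 → I
  i= 3: C-T =  9 → J
  i= 4: J-Y = 11 → L
  i= 5: N-V = 18 → S
  i= 6: P-H =  8 → I
  i= 7: I-Z =  9 → J
  i= 8: S-H = 11 → L
  shifts repeat with period 4: LSIJ

LSIJ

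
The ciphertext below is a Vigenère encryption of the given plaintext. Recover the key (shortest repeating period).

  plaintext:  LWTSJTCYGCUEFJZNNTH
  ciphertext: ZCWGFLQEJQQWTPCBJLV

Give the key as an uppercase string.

  i= 0: Z-L = 14 → O
  i= 1: C-W =  6 → G
  i= 2: W-T =  3 → D
  i= 3: G-S = 14 → O
  i= 4: F-J = 22 → W
  i= 5: L-T = 18 → S
  i= 6: Q-C = 14 → O
  i= 7: E-Y =  6 → G
  i= 8: J-G =  3 → D
  i= 9: Q-C = 14 → O
  i=10: Q-U = 22 → W
  i=11: W-E = 18 → S
  i=12: T-F = 14 → O
  i=13: P-J =  6 → G
  i=14: C-Z =  3 → D
  i=15: B-N = 14 → O
  i=16: J-N = 22 → W
  i=17: L-T = 18 → S
  i=18: V-H = 14 → O
  shifts repeat with period 6: OGDOWS

OGDOWS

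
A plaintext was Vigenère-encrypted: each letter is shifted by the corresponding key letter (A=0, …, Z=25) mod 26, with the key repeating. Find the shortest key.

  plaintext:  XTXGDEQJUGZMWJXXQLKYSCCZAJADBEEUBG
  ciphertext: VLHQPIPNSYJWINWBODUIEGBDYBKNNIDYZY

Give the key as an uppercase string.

  i= 0: V-X = 24 → Y
  i= 1: L-T = 18 → S
  i= 2: H-X = 10 → K
  i= 3: Q-G = 10 → K
  i= 4: P-D = 12 → M
  i= 5: I-E =  4 → E
  i= 6: P-Q = 25 → Z
  i= 7: N-J =  4 → E
  i= 8: S-U = 24 → Y
  i= 9: Y-G = 18 → S
  i=10: J-Z = 10 → K
  i=11: W-M = 10 → K
  i=12: I-W = 12 → M
  i=13: N-J =  4 → E
  i=14: W-X = 25 → Z
  i=15: B-X =  4 → E
  i=16: O-Q = 24 → Y
  i=17: D-L = 18 → S
  i=18: U-K = 10 → K
  i=19: I-Y = 10 → K
  i=20: E-S = 12 → M
  i=21: G-C =  4 → E
  i=22: B-C = 25 → Z
  i=23: D-Z =  4 → E
  i=24: Y-A = 24 → Y
  i=25: B-J = 18 → S
  i=26: K-A = 10 → K
  i=27: N-D = 10 → K
  i=28: N-B = 12 → M
  i=29: I-E =  4 → E
  i=30: D-E = 25 → Z
  i=31: Y-U =  4 → E
  i=32: Z-B = 24 → Y
  i=33: Y-G = 18 → S
  shifts repeat with period 8: YSKKMEZE

YSKKMEZE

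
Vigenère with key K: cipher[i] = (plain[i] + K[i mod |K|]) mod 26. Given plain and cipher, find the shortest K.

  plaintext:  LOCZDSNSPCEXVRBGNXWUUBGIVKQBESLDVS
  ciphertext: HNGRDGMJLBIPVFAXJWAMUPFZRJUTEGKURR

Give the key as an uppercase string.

  i= 0: H-L = 22 → W
  i= 1: N-O = 25 → Z
  i= 2: G-C =  4 → E
  i= 3: R-Z = 18 → S
  i= 4: D-D =  0 → A
  i= 5: G-S = 14 → O
  i= 6: M-N = 25 → Z
  i= 7: J-S = 17 → R
  i= 8: L-P = 22 → W
  i= 9: B-C = 25 → Z
  i=10: I-E =  4 → E
  i=11: P-X = 18 → S
  i=12: V-V =  0 → A
  i=13: F-R = 14 → O
  i=14: A-B = 25 → Z
  i=15: X-G = 17 → R
  i=16: J-N = 22 → W
  i=17: W-X = 25 → Z
  i=18: A-W =  4 → E
  i=19: M-U = 18 → S
  i=20: U-U =  0 → A
  i=21: P-B = 14 → O
  i=22: F-G = 25 → Z
  i=23: Z-I = 17 → R
  i=24: R-V = 22 → W
  i=25: J-K = 25 → Z
  i=26: U-Q =  4 → E
  i=27: T-B = 18 → S
  i=28: E-E =  0 → A
  i=29: G-S = 14 → O
  i=30: K-L = 25 → Z
  i=31: U-D = 17 → R
  i=32: R-V = 22 → W
  i=33: R-S = 25 → Z
  shifts repeat with period 8: WZESAOZR

WZESAOZR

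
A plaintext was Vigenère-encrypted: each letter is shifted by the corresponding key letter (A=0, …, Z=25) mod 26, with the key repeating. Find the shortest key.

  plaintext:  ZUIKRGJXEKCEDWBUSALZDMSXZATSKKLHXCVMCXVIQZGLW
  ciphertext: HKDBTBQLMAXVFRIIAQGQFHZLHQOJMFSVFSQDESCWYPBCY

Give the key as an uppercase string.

  i= 0: H-Z =  8 → I
  i= 1: K-U = 16 → Q
  i= 2: D-I = 21 → V
  i= 3: B-K = 17 → R
  i= 4: T-R =  2 → C
  i= 5: B-G = 21 → V
  i= 6: Q-J =  7 → H
  i= 7: L-X = 14 → O
  i= 8: M-E =  8 → I
  i= 9: A-K = 16 → Q
  i=10: X-C = 21 → V
  i=11: V-E = 17 → R
  i=12: F-D =  2 → C
  i=13: R-W = 21 → V
  i=14: I-B =  7 → H
  i=15: I-U = 14 → O
  i=16: A-S =  8 → I
  i=17: Q-A = 16 → Q
  i=18: G-L = 21 → V
  i=19: Q-Z = 17 → R
  i=20: F-D =  2 → C
  i=21: H-M = 21 → V
  i=22: Z-S =  7 → H
  i=23: L-X = 14 → O
  i=24: H-Z =  8 → I
  i=25: Q-A = 16 → Q
  i=26: O-T = 21 → V
  i=27: J-S = 17 → R
  i=28: M-K =  2 → C
  i=29: F-K = 21 → V
  i=30: S-L =  7 → H
  i=31: V-H = 14 → O
  i=32: F-X =  8 → I
  i=33: S-C = 16 → Q
  i=34: Q-V = 21 → V
  i=35: D-M = 17 → R
  i=36: E-C =  2 → C
  i=37: S-X = 21 → V
  i=38: C-V =  7 → H
  i=39: W-I = 14 → O
  i=40: Y-Q =  8 → I
  i=41: P-Z = 16 → Q
  i=42: B-G = 21 → V
  i=43: C-L = 17 → R
  i=44: Y-W =  2 → C
  shifts repeat with period 8: IQVRCVHO

IQVRCVHO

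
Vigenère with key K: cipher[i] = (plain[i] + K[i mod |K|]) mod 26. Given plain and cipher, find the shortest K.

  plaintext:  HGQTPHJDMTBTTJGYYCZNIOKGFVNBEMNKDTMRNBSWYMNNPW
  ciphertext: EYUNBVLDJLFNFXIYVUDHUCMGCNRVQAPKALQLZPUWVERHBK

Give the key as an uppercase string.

  i= 0: E-H = 23 → X
  i= 1: Y-G = 18 → S
  i= 2: U-Q =  4 → E
  i= 3: N-T = 20 → U
  i= 4: B-P = 12 → M
  i= 5: V-H = 14 → O
  i= 6: L-J =  2 → C
  i= 7: D-D =  0 → A
  i= 8: J-M = 23 → X
  i= 9: L-T = 18 → S
  i=10: F-B =  4 → E
  i=11: N-T = 20 → U
  i=12: F-T = 12 → M
  i=13: X-J = 14 → O
  i=14: I-G =  2 → C
  i=15: Y-Y =  0 → A
  i=16: V-Y = 23 → X
  i=17: U-C = 18 → S
  i=18: D-Z =  4 → E
  i=19: H-N = 20 → U
  i=20: U-I = 12 → M
  i=21: C-O = 14 → O
  i=22: M-K =  2 → C
  i=23: G-G =  0 → A
  i=24: C-F = 23 → X
  i=25: N-V = 18 → S
  i=26: R-N =  4 → E
  i=27: V-B = 20 → U
  i=28: Q-E = 12 → M
  i=29: A-M = 14 → O
  i=30: P-N =  2 → C
  i=31: K-K =  0 → A
  i=32: A-D = 23 → X
  i=33: L-T = 18 → S
  i=34: Q-M =  4 → E
  i=35: L-R = 20 → U
  i=36: Z-N = 12 → M
  i=37: P-B = 14 → O
  i=38: U-S =  2 → C
  i=39: W-W =  0 → A
  i=40: V-Y = 23 → X
  i=41: E-M = 18 → S
  i=42: R-N =  4 → E
  i=43: H-N = 20 → U
  i=44: B-P = 12 → M
  i=45: K-W = 14 → O
  shifts repeat with period 8: XSEUMOCA

XSEUMOCA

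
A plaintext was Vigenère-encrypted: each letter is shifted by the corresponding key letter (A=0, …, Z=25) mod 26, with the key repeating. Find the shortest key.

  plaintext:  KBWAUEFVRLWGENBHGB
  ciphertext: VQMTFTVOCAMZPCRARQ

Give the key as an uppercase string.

LPQT

  i= 0: V-K = 11 → L
  i= 1: Q-B = 15 → P
  i= 2: M-W = 16 → Q
  i= 3: T-A = 19 → T
  i= 4: F-U = 11 → L
  i= 5: T-E = 15 → P
  i= 6: V-F = 16 → Q
  i= 7: O-V = 19 → T
  i= 8: C-R = 11 → L
  i= 9: A-L = 15 → P
  i=10: M-W = 16 → Q
  i=11: Z-G = 19 → T
  i=12: P-E = 11 → L
  i=13: C-N = 15 → P
  i=14: R-B = 16 → Q
  i=15: A-H = 19 → T
  i=16: R-G = 11 → L
  i=17: Q-B = 15 → P
  shifts repeat with period 4: LPQT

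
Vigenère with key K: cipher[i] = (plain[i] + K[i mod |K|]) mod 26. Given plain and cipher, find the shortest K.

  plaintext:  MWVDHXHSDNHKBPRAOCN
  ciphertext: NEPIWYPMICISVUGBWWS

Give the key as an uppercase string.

BIUFP

  i= 0: N-M =  1 → B
  i= 1: E-W =  8 → I
  i= 2: P-V = 20 → U
  i= 3: I-D =  5 → F
  i= 4: W-H = 15 → P
  i= 5: Y-X =  1 → B
  i= 6: P-H =  8 → I
  i= 7: M-S = 20 → U
  i= 8: I-D =  5 → F
  i= 9: C-N = 15 → P
  i=10: I-H =  1 → B
  i=11: S-K =  8 → I
  i=12: V-B = 20 → U
  i=13: U-P =  5 → F
  i=14: G-R = 15 → P
  i=15: B-A =  1 → B
  i=16: W-O =  8 → I
  i=17: W-C = 20 → U
  i=18: S-N =  5 → F
  shifts repeat with period 5: BIUFP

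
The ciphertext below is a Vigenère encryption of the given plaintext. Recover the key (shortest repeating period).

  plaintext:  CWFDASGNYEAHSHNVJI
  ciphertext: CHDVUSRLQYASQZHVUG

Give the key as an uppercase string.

  i= 0: C-C =  0 → A
  i= 1: H-W = 11 → L
  i= 2: D-F = 24 → Y
  i= 3: V-D = 18 → S
  i= 4: U-A = 20 → U
  i= 5: S-S =  0 → A
  i= 6: R-G = 11 → L
  i= 7: L-N = 24 → Y
  i= 8: Q-Y = 18 → S
  i= 9: Y-E = 20 → U
  i=10: A-A =  0 → A
  i=11: S-H = 11 → L
  i=12: Q-S = 24 → Y
  i=13: Z-H = 18 → S
  i=14: H-N = 20 → U
  i=15: V-V =  0 → A
  i=16: U-J = 11 → L
  i=17: G-I = 24 → Y
  shifts repeat with period 5: ALYSU

ALYSU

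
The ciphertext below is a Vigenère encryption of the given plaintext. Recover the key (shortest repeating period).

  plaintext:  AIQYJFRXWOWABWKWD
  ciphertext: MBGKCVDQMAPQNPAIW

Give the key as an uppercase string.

MTQ

  i= 0: M-A = 12 → M
  i= 1: B-I = 19 → T
  i= 2: G-Q = 16 → Q
  i= 3: K-Y = 12 → M
  i= 4: C-J = 19 → T
  i= 5: V-F = 16 → Q
  i= 6: D-R = 12 → M
  i= 7: Q-X = 19 → T
  i= 8: M-W = 16 → Q
  i= 9: A-O = 12 → M
  i=10: P-W = 19 → T
  i=11: Q-A = 16 → Q
  i=12: N-B = 12 → M
  i=13: P-W = 19 → T
  i=14: A-K = 16 → Q
  i=15: I-W = 12 → M
  i=16: W-D = 19 → T
  shifts repeat with period 3: MTQ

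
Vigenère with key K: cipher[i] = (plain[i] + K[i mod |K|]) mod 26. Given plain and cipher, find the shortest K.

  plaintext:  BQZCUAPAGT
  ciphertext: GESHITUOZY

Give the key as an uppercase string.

  i= 0: G-B =  5 → F
  i= 1: E-Q = 14 → O
  i= 2: S-Z = 19 → T
  i= 3: H-C =  5 → F
  i= 4: I-U = 14 → O
  i= 5: T-A = 19 → T
  i= 6: U-P =  5 → F
  i= 7: O-A = 14 → O
  i= 8: Z-G = 19 → T
  i= 9: Y-T =  5 → F
  shifts repeat with period 3: FOT

FOT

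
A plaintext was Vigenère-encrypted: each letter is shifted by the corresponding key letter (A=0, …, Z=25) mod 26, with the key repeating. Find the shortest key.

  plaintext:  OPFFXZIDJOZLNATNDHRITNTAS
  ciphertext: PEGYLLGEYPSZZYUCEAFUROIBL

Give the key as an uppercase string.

  i= 0: P-O =  1 → B
  i= 1: E-P = 15 → P
  i= 2: G-F =  1 → B
  i= 3: Y-F = 19 → T
  i= 4: L-X = 14 → O
  i= 5: L-Z = 12 → M
  i= 6: G-I = 24 → Y
  i= 7: E-D =  1 → B
  i= 8: Y-J = 15 → P
  i= 9: P-O =  1 → B
  i=10: S-Z = 19 → T
  i=11: Z-L = 14 → O
  i=12: Z-N = 12 → M
  i=13: Y-A = 24 → Y
  i=14: U-T =  1 → B
  i=15: C-N = 15 → P
  i=16: E-D =  1 → B
  i=17: A-H = 19 → T
  i=18: F-R = 14 → O
  i=19: U-I = 12 → M
  i=20: R-T = 24 → Y
  i=21: O-N =  1 → B
  i=22: I-T = 15 → P
  i=23: B-A =  1 → B
  i=24: L-S = 19 → T
  shifts repeat with period 7: BPBTOMY

BPBTOMY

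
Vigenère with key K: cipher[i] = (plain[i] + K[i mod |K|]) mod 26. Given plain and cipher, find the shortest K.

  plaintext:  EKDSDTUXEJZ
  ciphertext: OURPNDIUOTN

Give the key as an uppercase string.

KKOX

  i= 0: O-E = 10 → K
  i= 1: U-K = 10 → K
  i= 2: R-D = 14 → O
  i= 3: P-S = 23 → X
  i= 4: N-D = 10 → K
  i= 5: D-T = 10 → K
  i= 6: I-U = 14 → O
  i= 7: U-X = 23 → X
  i= 8: O-E = 10 → K
  i= 9: T-J = 10 → K
  i=10: N-Z = 14 → O
  shifts repeat with period 4: KKOX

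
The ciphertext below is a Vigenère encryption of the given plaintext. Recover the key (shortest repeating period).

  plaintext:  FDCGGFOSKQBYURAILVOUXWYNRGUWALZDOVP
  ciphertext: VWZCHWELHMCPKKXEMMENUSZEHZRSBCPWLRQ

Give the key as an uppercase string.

  i= 0: V-F = 16 → Q
  i= 1: W-D = 19 → T
  i= 2: Z-C = 23 → X
  i= 3: C-G = 22 → W
  i= 4: H-G =  1 → B
  i= 5: W-F = 17 → R
  i= 6: E-O = 16 → Q
  i= 7: L-S = 19 → T
  i= 8: H-K = 23 → X
  i= 9: M-Q = 22 → W
  i=10: C-B =  1 → B
  i=11: P-Y = 17 → R
  i=12: K-U = 16 → Q
  i=13: K-R = 19 → T
  i=14: X-A = 23 → X
  i=15: E-I = 22 → W
  i=16: M-L =  1 → B
  i=17: M-V = 17 → R
  i=18: E-O = 16 → Q
  i=19: N-U = 19 → T
  i=20: U-X = 23 → X
  i=21: S-W = 22 → W
  i=22: Z-Y =  1 → B
  i=23: E-N = 17 → R
  i=24: H-R = 16 → Q
  i=25: Z-G = 19 → T
  i=26: R-U = 23 → X
  i=27: S-W = 22 → W
  i=28: B-A =  1 → B
  i=29: C-L = 17 → R
  i=30: P-Z = 16 → Q
  i=31: W-D = 19 → T
  i=32: L-O = 23 → X
  i=33: R-V = 22 → W
  i=34: Q-P =  1 → B
  shifts repeat with period 6: QTXWBR

QTXWBR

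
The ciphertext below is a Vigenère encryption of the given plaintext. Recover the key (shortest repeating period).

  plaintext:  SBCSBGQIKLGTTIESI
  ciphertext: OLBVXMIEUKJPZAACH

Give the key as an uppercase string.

WKZDWGS

  i= 0: O-S = 22 → W
  i= 1: L-B = 10 → K
  i= 2: B-C = 25 → Z
  i= 3: V-S =  3 → D
  i= 4: X-B = 22 → W
  i= 5: M-G =  6 → G
  i= 6: I-Q = 18 → S
  i= 7: E-I = 22 → W
  i= 8: U-K = 10 → K
  i= 9: K-L = 25 → Z
  i=10: J-G =  3 → D
  i=11: P-T = 22 → W
  i=12: Z-T =  6 → G
  i=13: A-I = 18 → S
  i=14: A-E = 22 → W
  i=15: C-S = 10 → K
  i=16: H-I = 25 → Z
  shifts repeat with period 7: WKZDWGS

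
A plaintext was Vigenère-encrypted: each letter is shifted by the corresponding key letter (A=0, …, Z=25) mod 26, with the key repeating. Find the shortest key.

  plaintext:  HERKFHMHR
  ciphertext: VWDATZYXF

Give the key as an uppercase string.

OSMQ

  i= 0: V-H = 14 → O
  i= 1: W-E = 18 → S
  i= 2: D-R = 12 → M
  i= 3: A-K = 16 → Q
  i= 4: T-F = 14 → O
  i= 5: Z-H = 18 → S
  i= 6: Y-M = 12 → M
  i= 7: X-H = 16 → Q
  i= 8: F-R = 14 → O
  shifts repeat with period 4: OSMQ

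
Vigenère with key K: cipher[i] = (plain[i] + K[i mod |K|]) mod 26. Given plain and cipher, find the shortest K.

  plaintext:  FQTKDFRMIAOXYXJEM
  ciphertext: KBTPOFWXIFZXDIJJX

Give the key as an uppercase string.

FLA

  i= 0: K-F =  5 → F
  i= 1: B-Q = 11 → L
  i= 2: T-T =  0 → A
  i= 3: P-K =  5 → F
  i= 4: O-D = 11 → L
  i= 5: F-F =  0 → A
  i= 6: W-R =  5 → F
  i= 7: X-M = 11 → L
  i= 8: I-I =  0 → A
  i= 9: F-A =  5 → F
  i=10: Z-O = 11 → L
  i=11: X-X =  0 → A
  i=12: D-Y =  5 → F
  i=13: I-X = 11 → L
  i=14: J-J =  0 → A
  i=15: J-E =  5 → F
  i=16: X-M = 11 → L
  shifts repeat with period 3: FLA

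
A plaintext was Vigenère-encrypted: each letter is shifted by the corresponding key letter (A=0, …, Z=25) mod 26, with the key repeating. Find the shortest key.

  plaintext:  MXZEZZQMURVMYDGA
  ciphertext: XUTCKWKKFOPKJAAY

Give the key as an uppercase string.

LXUY

  i= 0: X-M = 11 → L
  i= 1: U-X = 23 → X
  i= 2: T-Z = 20 → U
  i= 3: C-E = 24 → Y
  i= 4: K-Z = 11 → L
  i= 5: W-Z = 23 → X
  i= 6: K-Q = 20 → U
  i= 7: K-M = 24 → Y
  i= 8: F-U = 11 → L
  i= 9: O-R = 23 → X
  i=10: P-V = 20 → U
  i=11: K-M = 24 → Y
  i=12: J-Y = 11 → L
  i=13: A-D = 23 → X
  i=14: A-G = 20 → U
  i=15: Y-A = 24 → Y
  shifts repeat with period 4: LXUY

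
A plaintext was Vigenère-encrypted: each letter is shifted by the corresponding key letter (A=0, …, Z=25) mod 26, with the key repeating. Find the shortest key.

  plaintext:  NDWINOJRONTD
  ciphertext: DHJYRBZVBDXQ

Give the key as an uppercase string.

  i= 0: D-N = 16 → Q
  i= 1: H-D =  4 → E
  i= 2: J-W = 13 → N
  i= 3: Y-I = 16 → Q
  i= 4: R-N =  4 → E
  i= 5: B-O = 13 → N
  i= 6: Z-J = 16 → Q
  i= 7: V-R =  4 → E
  i= 8: B-O = 13 → N
  i= 9: D-N = 16 → Q
  i=10: X-T =  4 → E
  i=11: Q-D = 13 → N
  shifts repeat with period 3: QEN

QEN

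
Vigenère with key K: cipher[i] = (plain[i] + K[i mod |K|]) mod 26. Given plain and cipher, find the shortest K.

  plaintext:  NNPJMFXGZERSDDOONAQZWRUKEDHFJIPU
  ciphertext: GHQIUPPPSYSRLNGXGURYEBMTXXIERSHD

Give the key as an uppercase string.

  i= 0: G-N = 19 → T
  i= 1: H-N = 20 → U
  i= 2: Q-P =  1 → B
  i= 3: I-J = 25 → Z
  i= 4: U-M =  8 → I
  i= 5: P-F = 10 → K
  i= 6: P-X = 18 → S
  i= 7: P-G =  9 → J
  i= 8: S-Z = 19 → T
  i= 9: Y-E = 20 → U
  i=10: S-R =  1 → B
  i=11: R-S = 25 → Z
  i=12: L-D =  8 → I
  i=13: N-D = 10 → K
  i=14: G-O = 18 → S
  i=15: X-O =  9 → J
  i=16: G-N = 19 → T
  i=17: U-A = 20 → U
  i=18: R-Q =  1 → B
  i=19: Y-Z = 25 → Z
  i=20: E-W =  8 → I
  i=21: B-R = 10 → K
  i=22: M-U = 18 → S
  i=23: T-K =  9 → J
  i=24: X-E = 19 → T
  i=25: X-D = 20 → U
  i=26: I-H =  1 → B
  i=27: E-F = 25 → Z
  i=28: R-J =  8 → I
  i=29: S-I = 10 → K
  i=30: H-P = 18 → S
  i=31: D-U =  9 → J
  shifts repeat with period 8: TUBZIKSJ

TUBZIKSJ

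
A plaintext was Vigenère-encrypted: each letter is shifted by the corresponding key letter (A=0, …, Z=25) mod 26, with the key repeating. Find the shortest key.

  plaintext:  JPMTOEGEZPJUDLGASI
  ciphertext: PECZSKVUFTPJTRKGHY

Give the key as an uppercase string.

GPQGE

  i= 0: P-J =  6 → G
  i= 1: E-P = 15 → P
  i= 2: C-M = 16 → Q
  i= 3: Z-T =  6 → G
  i= 4: S-O =  4 → E
  i= 5: K-E =  6 → G
  i= 6: V-G = 15 → P
  i= 7: U-E = 16 → Q
  i= 8: F-Z =  6 → G
  i= 9: T-P =  4 → E
  i=10: P-J =  6 → G
  i=11: J-U = 15 → P
  i=12: T-D = 16 → Q
  i=13: R-L =  6 → G
  i=14: K-G =  4 → E
  i=15: G-A =  6 → G
  i=16: H-S = 15 → P
  i=17: Y-I = 16 → Q
  shifts repeat with period 5: GPQGE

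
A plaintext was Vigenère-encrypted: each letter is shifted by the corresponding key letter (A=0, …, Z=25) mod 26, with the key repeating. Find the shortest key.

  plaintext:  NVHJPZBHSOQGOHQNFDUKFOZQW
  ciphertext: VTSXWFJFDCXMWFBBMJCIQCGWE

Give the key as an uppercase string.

IYLOHG

  i= 0: V-N =  8 → I
  i= 1: T-V = 24 → Y
  i= 2: S-H = 11 → L
  i= 3: X-J = 14 → O
  i= 4: W-P =  7 → H
  i= 5: F-Z =  6 → G
  i= 6: J-B =  8 → I
  i= 7: F-H = 24 → Y
  i= 8: D-S = 11 → L
  i= 9: C-O = 14 → O
  i=10: X-Q =  7 → H
  i=11: M-G =  6 → G
  i=12: W-O =  8 → I
  i=13: F-H = 24 → Y
  i=14: B-Q = 11 → L
  i=15: B-N = 14 → O
  i=16: M-F =  7 → H
  i=17: J-D =  6 → G
  i=18: C-U =  8 → I
  i=19: I-K = 24 → Y
  i=20: Q-F = 11 → L
  i=21: C-O = 14 → O
  i=22: G-Z =  7 → H
  i=23: W-Q =  6 → G
  i=24: E-W =  8 → I
  shifts repeat with period 6: IYLOHG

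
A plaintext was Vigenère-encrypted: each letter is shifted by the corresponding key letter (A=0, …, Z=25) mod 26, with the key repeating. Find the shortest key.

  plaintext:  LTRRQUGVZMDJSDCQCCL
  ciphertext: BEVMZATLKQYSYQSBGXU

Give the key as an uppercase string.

  i= 0: B-L = 16 → Q
  i= 1: E-T = 11 → L
  i= 2: V-R =  4 → E
  i= 3: M-R = 21 → V
  i= 4: Z-Q =  9 → J
  i= 5: A-U =  6 → G
  i= 6: T-G = 13 → N
  i= 7: L-V = 16 → Q
  i= 8: K-Z = 11 → L
  i= 9: Q-M =  4 → E
  i=10: Y-D = 21 → V
  i=11: S-J =  9 → J
  i=12: Y-S =  6 → G
  i=13: Q-D = 13 → N
  i=14: S-C = 16 → Q
  i=15: B-Q = 11 → L
  i=16: G-C =  4 → E
  i=17: X-C = 21 → V
  i=18: U-L =  9 → J
  shifts repeat with period 7: QLEVJGN

QLEVJGN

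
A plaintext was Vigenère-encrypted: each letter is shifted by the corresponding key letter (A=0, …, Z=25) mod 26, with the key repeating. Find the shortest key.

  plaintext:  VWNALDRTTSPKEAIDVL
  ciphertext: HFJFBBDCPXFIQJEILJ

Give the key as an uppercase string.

  i= 0: H-V = 12 → M
  i= 1: F-W =  9 → J
  i= 2: J-N = 22 → W
  i= 3: F-A =  5 → F
  i= 4: B-L = 16 → Q
  i= 5: B-D = 24 → Y
  i= 6: D-R = 12 → M
  i= 7: C-T =  9 → J
  i= 8: P-T = 22 → W
  i= 9: X-S =  5 → F
  i=10: F-P = 16 → Q
  i=11: I-K = 24 → Y
  i=12: Q-E = 12 → M
  i=13: J-A =  9 → J
  i=14: E-I = 22 → W
  i=15: I-D =  5 → F
  i=16: L-V = 16 → Q
  i=17: J-L = 24 → Y
  shifts repeat with period 6: MJWFQY

MJWFQY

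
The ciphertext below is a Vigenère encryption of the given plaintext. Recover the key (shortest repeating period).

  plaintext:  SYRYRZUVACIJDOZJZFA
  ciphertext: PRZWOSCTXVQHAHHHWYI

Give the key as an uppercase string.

  i= 0: P-S = 23 → X
  i= 1: R-Y = 19 → T
  i= 2: Z-R =  8 → I
  i= 3: W-Y = 24 → Y
  i= 4: O-R = 23 → X
  i= 5: S-Z = 19 → T
  i= 6: C-U =  8 → I
  i= 7: T-V = 24 → Y
  i= 8: X-A = 23 → X
  i= 9: V-C = 19 → T
  i=10: Q-I =  8 → I
  i=11: H-J = 24 → Y
  i=12: A-D = 23 → X
  i=13: H-O = 19 → T
  i=14: H-Z =  8 → I
  i=15: H-J = 24 → Y
  i=16: W-Z = 23 → X
  i=17: Y-F = 19 → T
  i=18: I-A =  8 → I
  shifts repeat with period 4: XTIY

XTIY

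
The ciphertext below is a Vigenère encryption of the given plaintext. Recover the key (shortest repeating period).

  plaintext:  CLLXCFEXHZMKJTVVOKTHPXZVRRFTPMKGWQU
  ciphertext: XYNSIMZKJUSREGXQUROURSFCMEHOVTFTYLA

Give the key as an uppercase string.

VNCVGH

  i= 0: X-C = 21 → V
  i= 1: Y-L = 13 → N
  i= 2: N-L =  2 → C
  i= 3: S-X = 21 → V
  i= 4: I-C =  6 → G
  i= 5: M-F =  7 → H
  i= 6: Z-E = 21 → V
  i= 7: K-X = 13 → N
  i= 8: J-H =  2 → C
  i= 9: U-Z = 21 → V
  i=10: S-M =  6 → G
  i=11: R-K =  7 → H
  i=12: E-J = 21 → V
  i=13: G-T = 13 → N
  i=14: X-V =  2 → C
  i=15: Q-V = 21 → V
  i=16: U-O =  6 → G
  i=17: R-K =  7 → H
  i=18: O-T = 21 → V
  i=19: U-H = 13 → N
  i=20: R-P =  2 → C
  i=21: S-X = 21 → V
  i=22: F-Z =  6 → G
  i=23: C-V =  7 → H
  i=24: M-R = 21 → V
  i=25: E-R = 13 → N
  i=26: H-F =  2 → C
  i=27: O-T = 21 → V
  i=28: V-P =  6 → G
  i=29: T-M =  7 → H
  i=30: F-K = 21 → V
  i=31: T-G = 13 → N
  i=32: Y-W =  2 → C
  i=33: L-Q = 21 → V
  i=34: A-U =  6 → G
  shifts repeat with period 6: VNCVGH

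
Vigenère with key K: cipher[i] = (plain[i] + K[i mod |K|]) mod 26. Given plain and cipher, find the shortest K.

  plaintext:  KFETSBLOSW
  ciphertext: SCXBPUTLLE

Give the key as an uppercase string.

  i= 0: S-K =  8 → I
  i= 1: C-F = 23 → X
  i= 2: X-E = 19 → T
  i= 3: B-T =  8 → I
  i= 4: P-S = 23 → X
  i= 5: U-B = 19 → T
  i= 6: T-L =  8 → I
  i= 7: L-O = 23 → X
  i= 8: L-S = 19 → T
  i= 9: E-W =  8 → I
  shifts repeat with period 3: IXT

IXT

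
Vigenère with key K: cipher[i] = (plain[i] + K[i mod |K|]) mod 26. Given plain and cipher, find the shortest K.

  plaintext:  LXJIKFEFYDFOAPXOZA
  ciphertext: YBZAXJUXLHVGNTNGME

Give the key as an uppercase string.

  i= 0: Y-L = 13 → N
  i= 1: B-X =  4 → E
  i= 2: Z-J = 16 → Q
  i= 3: A-I = 18 → S
  i= 4: X-K = 13 → N
  i= 5: J-F =  4 → E
  i= 6: U-E = 16 → Q
  i= 7: X-F = 18 → S
  i= 8: L-Y = 13 → N
  i= 9: H-D =  4 → E
  i=10: V-F = 16 → Q
  i=11: G-O = 18 → S
  i=12: N-A = 13 → N
  i=13: T-P =  4 → E
  i=14: N-X = 16 → Q
  i=15: G-O = 18 → S
  i=16: M-Z = 13 → N
  i=17: E-A =  4 → E
  shifts repeat with period 4: NEQS

NEQS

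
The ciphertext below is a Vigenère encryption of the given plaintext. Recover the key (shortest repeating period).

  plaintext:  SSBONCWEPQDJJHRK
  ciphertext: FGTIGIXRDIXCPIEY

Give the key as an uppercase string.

  i= 0: F-S = 13 → N
  i= 1: G-S = 14 → O
  i= 2: T-B = 18 → S
  i= 3: I-O = 20 → U
  i= 4: G-N = 19 → T
  i= 5: I-C =  6 → G
  i= 6: X-W =  1 → B
  i= 7: R-E = 13 → N
  i= 8: D-P = 14 → O
  i= 9: I-Q = 18 → S
  i=10: X-D = 20 → U
  i=11: C-J = 19 → T
  i=12: P-J =  6 → G
  i=13: I-H =  1 → B
  i=14: E-R = 13 → N
  i=15: Y-K = 14 → O
  shifts repeat with period 7: NOSUTGB

NOSUTGB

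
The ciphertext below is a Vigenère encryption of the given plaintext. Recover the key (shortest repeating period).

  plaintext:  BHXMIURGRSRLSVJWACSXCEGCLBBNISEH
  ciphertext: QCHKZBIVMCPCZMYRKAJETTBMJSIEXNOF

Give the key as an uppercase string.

PVKYRHR

  i= 0: Q-B = 15 → P
  i= 1: C-H = 21 → V
  i= 2: H-X = 10 → K
  i= 3: K-M = 24 → Y
  i= 4: Z-I = 17 → R
  i= 5: B-U =  7 → H
  i= 6: I-R = 17 → R
  i= 7: V-G = 15 → P
  i= 8: M-R = 21 → V
  i= 9: C-S = 10 → K
  i=10: P-R = 24 → Y
  i=11: C-L = 17 → R
  i=12: Z-S =  7 → H
  i=13: M-V = 17 → R
  i=14: Y-J = 15 → P
  i=15: R-W = 21 → V
  i=16: K-A = 10 → K
  i=17: A-C = 24 → Y
  i=18: J-S = 17 → R
  i=19: E-X =  7 → H
  i=20: T-C = 17 → R
  i=21: T-E = 15 → P
  i=22: B-G = 21 → V
  i=23: M-C = 10 → K
  i=24: J-L = 24 → Y
  i=25: S-B = 17 → R
  i=26: I-B =  7 → H
  i=27: E-N = 17 → R
  i=28: X-I = 15 → P
  i=29: N-S = 21 → V
  i=30: O-E = 10 → K
  i=31: F-H = 24 → Y
  shifts repeat with period 7: PVKYRHR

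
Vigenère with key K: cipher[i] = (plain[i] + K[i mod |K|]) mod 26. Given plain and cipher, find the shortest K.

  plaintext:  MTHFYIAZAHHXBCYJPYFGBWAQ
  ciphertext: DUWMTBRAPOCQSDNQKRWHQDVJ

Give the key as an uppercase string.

RBPHVT

  i= 0: D-M = 17 → R
  i= 1: U-T =  1 → B
  i= 2: W-H = 15 → P
  i= 3: M-F =  7 → H
  i= 4: T-Y = 21 → V
  i= 5: B-I = 19 → T
  i= 6: R-A = 17 → R
  i= 7: A-Z =  1 → B
  i= 8: P-A = 15 → P
  i= 9: O-H =  7 → H
  i=10: C-H = 21 → V
  i=11: Q-X = 19 → T
  i=12: S-B = 17 → R
  i=13: D-C =  1 → B
  i=14: N-Y = 15 → P
  i=15: Q-J =  7 → H
  i=16: K-P = 21 → V
  i=17: R-Y = 19 → T
  i=18: W-F = 17 → R
  i=19: H-G =  1 → B
  i=20: Q-B = 15 → P
  i=21: D-W =  7 → H
  i=22: V-A = 21 → V
  i=23: J-Q = 19 → T
  shifts repeat with period 6: RBPHVT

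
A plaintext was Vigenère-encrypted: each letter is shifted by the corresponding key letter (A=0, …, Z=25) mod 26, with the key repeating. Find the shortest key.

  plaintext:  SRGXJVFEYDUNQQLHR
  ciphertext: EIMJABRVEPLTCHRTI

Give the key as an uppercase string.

MRG

  i= 0: E-S = 12 → M
  i= 1: I-R = 17 → R
  i= 2: M-G =  6 → G
  i= 3: J-X = 12 → M
  i= 4: A-J = 17 → R
  i= 5: B-V =  6 → G
  i= 6: R-F = 12 → M
  i= 7: V-E = 17 → R
  i= 8: E-Y =  6 → G
  i= 9: P-D = 12 → M
  i=10: L-U = 17 → R
  i=11: T-N =  6 → G
  i=12: C-Q = 12 → M
  i=13: H-Q = 17 → R
  i=14: R-L =  6 → G
  i=15: T-H = 12 → M
  i=16: I-R = 17 → R
  shifts repeat with period 3: MRG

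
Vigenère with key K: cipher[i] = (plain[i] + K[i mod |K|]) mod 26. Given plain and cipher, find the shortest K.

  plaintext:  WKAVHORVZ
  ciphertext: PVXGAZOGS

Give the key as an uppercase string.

TLXL

  i= 0: P-W = 19 → T
  i= 1: V-K = 11 → L
  i= 2: X-A = 23 → X
  i= 3: G-V = 11 → L
  i= 4: A-H = 19 → T
  i= 5: Z-O = 11 → L
  i= 6: O-R = 23 → X
  i= 7: G-V = 11 → L
  i= 8: S-Z = 19 → T
  shifts repeat with period 4: TLXL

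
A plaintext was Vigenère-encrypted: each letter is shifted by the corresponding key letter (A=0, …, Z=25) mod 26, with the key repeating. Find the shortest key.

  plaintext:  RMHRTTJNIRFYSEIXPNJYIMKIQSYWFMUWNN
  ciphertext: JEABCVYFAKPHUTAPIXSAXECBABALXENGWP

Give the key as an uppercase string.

  i= 0: J-R = 18 → S
  i= 1: E-M = 18 → S
  i= 2: A-H = 19 → T
  i= 3: B-R = 10 → K
  i= 4: C-T =  9 → J
  i= 5: V-T =  2 → C
  i= 6: Y-J = 15 → P
  i= 7: F-N = 18 → S
  i= 8: A-I = 18 → S
  i= 9: K-R = 19 → T
  i=10: P-F = 10 → K
  i=11: H-Y =  9 → J
  i=12: U-S =  2 → C
  i=13: T-E = 15 → P
  i=14: A-I = 18 → S
  i=15: P-X = 18 → S
  i=16: I-P = 19 → T
  i=17: X-N = 10 → K
  i=18: S-J =  9 → J
  i=19: A-Y =  2 → C
  i=20: X-I = 15 → P
  i=21: E-M = 18 → S
  i=22: C-K = 18 → S
  i=23: B-I = 19 → T
  i=24: A-Q = 10 → K
  i=25: B-S =  9 → J
  i=26: A-Y =  2 → C
  i=27: L-W = 15 → P
  i=28: X-F = 18 → S
  i=29: E-M = 18 → S
  i=30: N-U = 19 → T
  i=31: G-W = 10 → K
  i=32: W-N =  9 → J
  i=33: P-N =  2 → C
  shifts repeat with period 7: SSTKJCP

SSTKJCP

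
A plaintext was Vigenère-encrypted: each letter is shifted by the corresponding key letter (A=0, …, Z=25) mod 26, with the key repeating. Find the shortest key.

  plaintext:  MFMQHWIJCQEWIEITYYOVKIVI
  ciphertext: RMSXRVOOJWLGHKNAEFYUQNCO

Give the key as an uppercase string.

FHGHKZG

  i= 0: R-M =  5 → F
  i= 1: M-F =  7 → H
  i= 2: S-M =  6 → G
  i= 3: X-Q =  7 → H
  i= 4: R-H = 10 → K
  i= 5: V-W = 25 → Z
  i= 6: O-I =  6 → G
  i= 7: O-J =  5 → F
  i= 8: J-C =  7 → H
  i= 9: W-Q =  6 → G
  i=10: L-E =  7 → H
  i=11: G-W = 10 → K
  i=12: H-I = 25 → Z
  i=13: K-E =  6 → G
  i=14: N-I =  5 → F
  i=15: A-T =  7 → H
  i=16: E-Y =  6 → G
  i=17: F-Y =  7 → H
  i=18: Y-O = 10 → K
  i=19: U-V = 25 → Z
  i=20: Q-K =  6 → G
  i=21: N-I =  5 → F
  i=22: C-V =  7 → H
  i=23: O-I =  6 → G
  shifts repeat with period 7: FHGHKZG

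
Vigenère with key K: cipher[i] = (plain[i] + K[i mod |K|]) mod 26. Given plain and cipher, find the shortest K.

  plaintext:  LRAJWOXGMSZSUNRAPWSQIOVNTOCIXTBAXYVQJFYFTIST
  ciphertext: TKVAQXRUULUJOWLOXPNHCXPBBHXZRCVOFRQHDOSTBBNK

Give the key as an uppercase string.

ITVRUJUO

  i= 0: T-L =  8 → I
  i= 1: K-R = 19 → T
  i= 2: V-A = 21 → V
  i= 3: A-J = 17 → R
  i= 4: Q-W = 20 → U
  i= 5: X-O =  9 → J
  i= 6: R-X = 20 → U
  i= 7: U-G = 14 → O
  i= 8: U-M =  8 → I
  i= 9: L-S = 19 → T
  i=10: U-Z = 21 → V
  i=11: J-S = 17 → R
  i=12: O-U = 20 → U
  i=13: W-N =  9 → J
  i=14: L-R = 20 → U
  i=15: O-A = 14 → O
  i=16: X-P =  8 → I
  i=17: P-W = 19 → T
  i=18: N-S = 21 → V
  i=19: H-Q = 17 → R
  i=20: C-I = 20 → U
  i=21: X-O =  9 → J
  i=22: P-V = 20 → U
  i=23: B-N = 14 → O
  i=24: B-T =  8 → I
  i=25: H-O = 19 → T
  i=26: X-C = 21 → V
  i=27: Z-I = 17 → R
  i=28: R-X = 20 → U
  i=29: C-T =  9 → J
  i=30: V-B = 20 → U
  i=31: O-A = 14 → O
  i=32: F-X =  8 → I
  i=33: R-Y = 19 → T
  i=34: Q-V = 21 → V
  i=35: H-Q = 17 → R
  i=36: D-J = 20 → U
  i=37: O-F =  9 → J
  i=38: S-Y = 20 → U
  i=39: T-F = 14 → O
  i=40: B-T =  8 → I
  i=41: B-I = 19 → T
  i=42: N-S = 21 → V
  i=43: K-T = 17 → R
  shifts repeat with period 8: ITVRUJUO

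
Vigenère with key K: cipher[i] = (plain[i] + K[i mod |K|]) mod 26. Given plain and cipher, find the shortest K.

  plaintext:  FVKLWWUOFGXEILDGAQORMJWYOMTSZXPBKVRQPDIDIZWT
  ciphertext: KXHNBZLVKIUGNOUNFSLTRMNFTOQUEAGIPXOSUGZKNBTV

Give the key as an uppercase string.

  i= 0: K-F =  5 → F
  i= 1: X-V =  2 → C
  i= 2: H-K = 23 → X
  i= 3: N-L =  2 → C
  i= 4: B-W =  5 → F
  i= 5: Z-W =  3 → D
  i= 6: L-U = 17 → R
  i= 7: V-O =  7 → H
  i= 8: K-F =  5 → F
  i= 9: I-G =  2 → C
  i=10: U-X = 23 → X
  i=11: G-E =  2 → C
  i=12: N-I =  5 → F
  i=13: O-L =  3 → D
  i=14: U-D = 17 → R
  i=15: N-G =  7 → H
  i=16: F-A =  5 → F
  i=17: S-Q =  2 → C
  i=18: L-O = 23 → X
  i=19: T-R =  2 → C
  i=20: R-M =  5 → F
  i=21: M-J =  3 → D
  i=22: N-W = 17 → R
  i=23: F-Y =  7 → H
  i=24: T-O =  5 → F
  i=25: O-M =  2 → C
  i=26: Q-T = 23 → X
  i=27: U-S =  2 → C
  i=28: E-Z =  5 → F
  i=29: A-X =  3 → D
  i=30: G-P = 17 → R
  i=31: I-B =  7 → H
  i=32: P-K =  5 → F
  i=33: X-V =  2 → C
  i=34: O-R = 23 → X
  i=35: S-Q =  2 → C
  i=36: U-P =  5 → F
  i=37: G-D =  3 → D
  i=38: Z-I = 17 → R
  i=39: K-D =  7 → H
  i=40: N-I =  5 → F
  i=41: B-Z =  2 → C
  i=42: T-W = 23 → X
  i=43: V-T =  2 → C
  shifts repeat with period 8: FCXCFDRH

FCXCFDRH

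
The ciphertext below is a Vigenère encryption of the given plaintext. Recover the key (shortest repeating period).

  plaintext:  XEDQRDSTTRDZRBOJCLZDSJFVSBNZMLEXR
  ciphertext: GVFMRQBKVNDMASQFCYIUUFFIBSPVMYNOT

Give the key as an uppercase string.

JRCWAN

  i= 0: G-X =  9 → J
  i= 1: V-E = 17 → R
  i= 2: F-D =  2 → C
  i= 3: M-Q = 22 → W
  i= 4: R-R =  0 → A
  i= 5: Q-D = 13 → N
  i= 6: B-S =  9 → J
  i= 7: K-T = 17 → R
  i= 8: V-T =  2 → C
  i= 9: N-R = 22 → W
  i=10: D-D =  0 → A
  i=11: M-Z = 13 → N
  i=12: A-R =  9 → J
  i=13: S-B = 17 → R
  i=14: Q-O =  2 → C
  i=15: F-J = 22 → W
  i=16: C-C =  0 → A
  i=17: Y-L = 13 → N
  i=18: I-Z =  9 → J
  i=19: U-D = 17 → R
  i=20: U-S =  2 → C
  i=21: F-J = 22 → W
  i=22: F-F =  0 → A
  i=23: I-V = 13 → N
  i=24: B-S =  9 → J
  i=25: S-B = 17 → R
  i=26: P-N =  2 → C
  i=27: V-Z = 22 → W
  i=28: M-M =  0 → A
  i=29: Y-L = 13 → N
  i=30: N-E =  9 → J
  i=31: O-X = 17 → R
  i=32: T-R =  2 → C
  shifts repeat with period 6: JRCWAN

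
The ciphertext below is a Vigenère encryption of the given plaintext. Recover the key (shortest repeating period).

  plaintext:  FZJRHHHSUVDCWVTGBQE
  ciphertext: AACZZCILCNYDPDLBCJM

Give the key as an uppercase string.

  i= 0: A-F = 21 → V
  i= 1: A-Z =  1 → B
  i= 2: C-J = 19 → T
  i= 3: Z-R =  8 → I
  i= 4: Z-H = 18 → S
  i= 5: C-H = 21 → V
  i= 6: I-H =  1 → B
  i= 7: L-S = 19 → T
  i= 8: C-U =  8 → I
  i= 9: N-V = 18 → S
  i=10: Y-D = 21 → V
  i=11: D-C =  1 → B
  i=12: P-W = 19 → T
  i=13: D-V =  8 → I
  i=14: L-T = 18 → S
  i=15: B-G = 21 → V
  i=16: C-B =  1 → B
  i=17: J-Q = 19 → T
  i=18: M-E =  8 → I
  shifts repeat with period 5: VBTIS

VBTIS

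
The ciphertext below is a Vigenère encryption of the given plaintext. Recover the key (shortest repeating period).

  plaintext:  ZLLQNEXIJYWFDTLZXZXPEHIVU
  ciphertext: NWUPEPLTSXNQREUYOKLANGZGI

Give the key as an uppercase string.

OLJZRL

  i= 0: N-Z = 14 → O
  i= 1: W-L = 11 → L
  i= 2: U-L =  9 → J
  i= 3: P-Q = 25 → Z
  i= 4: E-N = 17 → R
  i= 5: P-E = 11 → L
  i= 6: L-X = 14 → O
  i= 7: T-I = 11 → L
  i= 8: S-J =  9 → J
  i= 9: X-Y = 25 → Z
  i=10: N-W = 17 → R
  i=11: Q-F = 11 → L
  i=12: R-D = 14 → O
  i=13: E-T = 11 → L
  i=14: U-L =  9 → J
  i=15: Y-Z = 25 → Z
  i=16: O-X = 17 → R
  i=17: K-Z = 11 → L
  i=18: L-X = 14 → O
  i=19: A-P = 11 → L
  i=20: N-E =  9 → J
  i=21: G-H = 25 → Z
  i=22: Z-I = 17 → R
  i=23: G-V = 11 → L
  i=24: I-U = 14 → O
  shifts repeat with period 6: OLJZRL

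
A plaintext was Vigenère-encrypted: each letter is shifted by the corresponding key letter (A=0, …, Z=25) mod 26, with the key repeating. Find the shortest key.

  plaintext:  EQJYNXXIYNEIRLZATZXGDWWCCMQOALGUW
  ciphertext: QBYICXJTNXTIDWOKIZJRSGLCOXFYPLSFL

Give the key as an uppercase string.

  i= 0: Q-E = 12 → M
  i= 1: B-Q = 11 → L
  i= 2: Y-J = 15 → P
  i= 3: I-Y = 10 → K
  i= 4: C-N = 15 → P
  i= 5: X-X =  0 → A
  i= 6: J-X = 12 → M
  i= 7: T-I = 11 → L
  i= 8: N-Y = 15 → P
  i= 9: X-N = 10 → K
  i=10: T-E = 15 → P
  i=11: I-I =  0 → A
  i=12: D-R = 12 → M
  i=13: W-L = 11 → L
  i=14: O-Z = 15 → P
  i=15: K-A = 10 → K
  i=16: I-T = 15 → P
  i=17: Z-Z =  0 → A
  i=18: J-X = 12 → M
  i=19: R-G = 11 → L
  i=20: S-D = 15 → P
  i=21: G-W = 10 → K
  i=22: L-W = 15 → P
  i=23: C-C =  0 → A
  i=24: O-C = 12 → M
  i=25: X-M = 11 → L
  i=26: F-Q = 15 → P
  i=27: Y-O = 10 → K
  i=28: P-A = 15 → P
  i=29: L-L =  0 → A
  i=30: S-G = 12 → M
  i=31: F-U = 11 → L
  i=32: L-W = 15 → P
  shifts repeat with period 6: MLPKPA

MLPKPA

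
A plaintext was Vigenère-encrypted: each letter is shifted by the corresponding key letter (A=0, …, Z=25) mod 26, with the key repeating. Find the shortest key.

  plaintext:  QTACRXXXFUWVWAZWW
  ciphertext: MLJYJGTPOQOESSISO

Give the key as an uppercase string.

WSJ

  i= 0: M-Q = 22 → W
  i= 1: L-T = 18 → S
  i= 2: J-A =  9 → J
  i= 3: Y-C = 22 → W
  i= 4: J-R = 18 → S
  i= 5: G-X =  9 → J
  i= 6: T-X = 22 → W
  i= 7: P-X = 18 → S
  i= 8: O-F =  9 → J
  i= 9: Q-U = 22 → W
  i=10: O-W = 18 → S
  i=11: E-V =  9 → J
  i=12: S-W = 22 → W
  i=13: S-A = 18 → S
  i=14: I-Z =  9 → J
  i=15: S-W = 22 → W
  i=16: O-W = 18 → S
  shifts repeat with period 3: WSJ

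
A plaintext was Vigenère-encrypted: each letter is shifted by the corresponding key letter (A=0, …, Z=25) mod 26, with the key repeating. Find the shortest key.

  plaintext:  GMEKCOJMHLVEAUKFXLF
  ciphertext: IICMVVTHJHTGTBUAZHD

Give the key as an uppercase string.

CWYCTHKV

  i= 0: I-G =  2 → C
  i= 1: I-M = 22 → W
  i= 2: C-E = 24 → Y
  i= 3: M-K =  2 → C
  i= 4: V-C = 19 → T
  i= 5: V-O =  7 → H
  i= 6: T-J = 10 → K
  i= 7: H-M = 21 → V
  i= 8: J-H =  2 → C
  i= 9: H-L = 22 → W
  i=10: T-V = 24 → Y
  i=11: G-E =  2 → C
  i=12: T-A = 19 → T
  i=13: B-U =  7 → H
  i=14: U-K = 10 → K
  i=15: A-F = 21 → V
  i=16: Z-X =  2 → C
  i=17: H-L = 22 → W
  i=18: D-F = 24 → Y
  shifts repeat with period 8: CWYCTHKV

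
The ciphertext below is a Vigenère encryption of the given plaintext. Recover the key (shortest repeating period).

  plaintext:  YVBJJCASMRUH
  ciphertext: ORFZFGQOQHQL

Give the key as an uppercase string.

  i= 0: O-Y = 16 → Q
  i= 1: R-V = 22 → W
  i= 2: F-B =  4 → E
  i= 3: Z-J = 16 → Q
  i= 4: F-J = 22 → W
  i= 5: G-C =  4 → E
  i= 6: Q-A = 16 → Q
  i= 7: O-S = 22 → W
  i= 8: Q-M =  4 → E
  i= 9: H-R = 16 → Q
  i=10: Q-U = 22 → W
  i=11: L-H =  4 → E
  shifts repeat with period 3: QWE

QWE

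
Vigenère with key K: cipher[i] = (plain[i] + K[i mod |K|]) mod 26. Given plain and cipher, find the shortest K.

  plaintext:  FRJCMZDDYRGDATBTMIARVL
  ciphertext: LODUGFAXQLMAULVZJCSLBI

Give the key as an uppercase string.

GXUSU

  i= 0: L-F =  6 → G
  i= 1: O-R = 23 → X
  i= 2: D-J = 20 → U
  i= 3: U-C = 18 → S
  i= 4: G-M = 20 → U
  i= 5: F-Z =  6 → G
  i= 6: A-D = 23 → X
  i= 7: X-D = 20 → U
  i= 8: Q-Y = 18 → S
  i= 9: L-R = 20 → U
  i=10: M-G =  6 → G
  i=11: A-D = 23 → X
  i=12: U-A = 20 → U
  i=13: L-T = 18 → S
  i=14: V-B = 20 → U
  i=15: Z-T =  6 → G
  i=16: J-M = 23 → X
  i=17: C-I = 20 → U
  i=18: S-A = 18 → S
  i=19: L-R = 20 → U
  i=20: B-V =  6 → G
  i=21: I-L = 23 → X
  shifts repeat with period 5: GXUSU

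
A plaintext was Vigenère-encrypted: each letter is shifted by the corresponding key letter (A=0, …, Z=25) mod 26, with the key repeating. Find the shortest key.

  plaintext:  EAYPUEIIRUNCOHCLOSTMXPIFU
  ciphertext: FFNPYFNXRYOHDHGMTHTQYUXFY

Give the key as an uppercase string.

  i= 0: F-E =  1 → B
  i= 1: F-A =  5 → F
  i= 2: N-Y = 15 → P
  i= 3: P-P =  0 → A
  i= 4: Y-U =  4 → E
  i= 5: F-E =  1 → B
  i= 6: N-I =  5 → F
  i= 7: X-I = 15 → P
  i= 8: R-R =  0 → A
  i= 9: Y-U =  4 → E
  i=10: O-N =  1 → B
  i=11: H-C =  5 → F
  i=12: D-O = 15 → P
  i=13: H-H =  0 → A
  i=14: G-C =  4 → E
  i=15: M-L =  1 → B
  i=16: T-O =  5 → F
  i=17: H-S = 15 → P
  i=18: T-T =  0 → A
  i=19: Q-M =  4 → E
  i=20: Y-X =  1 → B
  i=21: U-P =  5 → F
  i=22: X-I = 15 → P
  i=23: F-F =  0 → A
  i=24: Y-U =  4 → E
  shifts repeat with period 5: BFPAE

BFPAE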